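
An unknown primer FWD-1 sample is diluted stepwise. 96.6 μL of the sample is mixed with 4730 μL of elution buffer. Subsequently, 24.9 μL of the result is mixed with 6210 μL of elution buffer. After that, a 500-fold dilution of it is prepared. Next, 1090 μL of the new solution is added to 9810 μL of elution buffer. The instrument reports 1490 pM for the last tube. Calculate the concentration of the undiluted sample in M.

0.0932 M

Overall dilution factor = 49.96 × 250.4 × 500 × 10 = 6.26 × 10⁷.
Original = 1490 pM × 6.26 × 10⁷ = 9.32 × 10¹⁰ pM = 0.0932 M.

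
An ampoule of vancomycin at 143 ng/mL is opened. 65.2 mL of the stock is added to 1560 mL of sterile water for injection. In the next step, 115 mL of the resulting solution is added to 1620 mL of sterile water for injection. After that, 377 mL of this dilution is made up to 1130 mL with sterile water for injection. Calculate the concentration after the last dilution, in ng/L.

Overall dilution factor = 24.93 × 15.09 × 2.997 = 1127.
143 ng/mL / 1127 = 0.127 ng/mL = 127 ng/L.

127 ng/L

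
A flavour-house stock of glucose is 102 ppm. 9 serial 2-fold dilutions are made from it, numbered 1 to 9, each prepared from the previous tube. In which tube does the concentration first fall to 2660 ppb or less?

Tube n has concentration 102 ppm / 2ⁿ.
Need 2ⁿ ≥ 102 ppm / 2660 ppb = 38.3, so n ≥ 5.26.
First such tube: n = 6.

tube 6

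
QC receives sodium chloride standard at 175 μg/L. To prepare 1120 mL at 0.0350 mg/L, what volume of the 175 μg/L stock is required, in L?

0.224 L

0.0350 mg/L = 35.0 μg/L.
V₁ = C₂V₂/C₁ = 35.0 × 1120 / 175 = 224 mL = 0.224 L.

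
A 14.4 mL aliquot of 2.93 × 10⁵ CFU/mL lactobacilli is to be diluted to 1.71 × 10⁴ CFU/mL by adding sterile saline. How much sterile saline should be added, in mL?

232 mL

V₂ = C₁V₁/C₂ = 2.93 × 10⁵ × 14.4 / 1.71 × 10⁴ = 247 mL.
Diluent to add = V₂ − V₁ = 247 − 14.4 = 232 mL.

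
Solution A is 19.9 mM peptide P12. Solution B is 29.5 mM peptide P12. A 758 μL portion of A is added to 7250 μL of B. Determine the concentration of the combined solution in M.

0.0286 M

C_mix = (C_A·V_A + C_B·V_B)/(V_A + V_B) = (19.9×758 + 29.5×7250) / 8008 = 28.6 mM = 0.0286 M.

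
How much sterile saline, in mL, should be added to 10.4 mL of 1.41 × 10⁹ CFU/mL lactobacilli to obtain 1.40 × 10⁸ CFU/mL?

V₂ = C₁V₁/C₂ = 1.41 × 10⁹ × 10.4 / 1.40 × 10⁸ = 105 mL.
Diluent to add = V₂ − V₁ = 105 − 10.4 = 94.3 mL.

94.3 mL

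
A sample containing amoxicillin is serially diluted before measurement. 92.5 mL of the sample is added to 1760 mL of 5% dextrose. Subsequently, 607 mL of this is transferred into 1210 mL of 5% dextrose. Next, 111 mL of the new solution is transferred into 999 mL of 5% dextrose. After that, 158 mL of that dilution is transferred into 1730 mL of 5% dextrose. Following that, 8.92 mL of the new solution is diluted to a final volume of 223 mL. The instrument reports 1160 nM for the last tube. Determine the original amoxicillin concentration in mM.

208 mM

Overall dilution factor = 20.03 × 2.993 × 10 × 11.95 × 25 = 1.79 × 10⁵.
Original = 1160 nM × 1.79 × 10⁵ = 2.08 × 10⁸ nM = 208 mM.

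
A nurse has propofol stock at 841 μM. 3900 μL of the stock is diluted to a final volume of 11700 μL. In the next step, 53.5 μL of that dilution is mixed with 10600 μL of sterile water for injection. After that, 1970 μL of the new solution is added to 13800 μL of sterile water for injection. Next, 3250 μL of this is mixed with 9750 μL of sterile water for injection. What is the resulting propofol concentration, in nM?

Overall dilution factor = 3 × 199.1 × 8.005 × 4 = 1.91 × 10⁴.
841 μM / 1.91 × 10⁴ = 0.0440 μM = 44.0 nM.

44.0 nM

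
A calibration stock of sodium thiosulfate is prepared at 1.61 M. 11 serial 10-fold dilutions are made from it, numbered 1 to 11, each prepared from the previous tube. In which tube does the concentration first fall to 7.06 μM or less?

tube 6

Tube n has concentration 1.61 M / 10ⁿ.
Need 10ⁿ ≥ 1.61 M / 7.06 μM = 2.28 × 10⁵, so n ≥ 5.36.
First such tube: n = 6.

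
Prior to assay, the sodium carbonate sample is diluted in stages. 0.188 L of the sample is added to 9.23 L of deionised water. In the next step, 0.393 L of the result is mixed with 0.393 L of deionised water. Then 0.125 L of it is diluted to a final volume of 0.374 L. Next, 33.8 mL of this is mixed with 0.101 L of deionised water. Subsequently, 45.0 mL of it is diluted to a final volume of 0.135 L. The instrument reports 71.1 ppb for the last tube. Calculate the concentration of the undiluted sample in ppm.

Overall dilution factor = 50.10 × 2 × 2.992 × 3.988 × 3 = 3587.
Original = 71.1 ppb × 3587 = 2.55 × 10⁵ ppb = 255 ppm.

255 ppm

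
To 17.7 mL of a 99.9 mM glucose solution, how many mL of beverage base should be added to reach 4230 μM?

400 mL

4230 μM = 4.23 mM.
V₂ = C₁V₁/C₂ = 99.9 × 17.7 / 4.23 = 418 mL.
Diluent to add = V₂ − V₁ = 418 − 17.7 = 400 mL.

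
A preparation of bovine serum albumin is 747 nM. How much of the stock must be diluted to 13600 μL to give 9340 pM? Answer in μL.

170 μL

9340 pM = 9.34 nM.
V₁ = C₂V₂/C₁ = 9.34 × 13600 / 747 = 170 μL.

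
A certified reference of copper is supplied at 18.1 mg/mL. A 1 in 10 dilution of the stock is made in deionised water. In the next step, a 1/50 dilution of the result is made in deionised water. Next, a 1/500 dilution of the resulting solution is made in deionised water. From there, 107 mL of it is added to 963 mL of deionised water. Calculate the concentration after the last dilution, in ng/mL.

Overall dilution factor = 10 × 50 × 500 × 10 = 2.50 × 10⁶.
18.1 mg/mL / 2.50 × 10⁶ = 7.24 × 10⁻⁶ mg/mL = 7.24 ng/mL.

7.24 ng/mL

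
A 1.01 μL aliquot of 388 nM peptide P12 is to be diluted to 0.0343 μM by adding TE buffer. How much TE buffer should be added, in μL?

10.4 μL

0.0343 μM = 34.3 nM.
V₂ = C₁V₁/C₂ = 388 × 1.01 / 34.3 = 11.4 μL.
Diluent to add = V₂ − V₁ = 11.4 − 1.01 = 10.4 μL.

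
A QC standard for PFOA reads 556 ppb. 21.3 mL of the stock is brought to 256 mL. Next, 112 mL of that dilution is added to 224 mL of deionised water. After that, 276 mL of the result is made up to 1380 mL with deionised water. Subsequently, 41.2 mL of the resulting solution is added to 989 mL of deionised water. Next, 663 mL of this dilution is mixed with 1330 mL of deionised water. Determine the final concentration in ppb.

0.0410 ppb

Overall dilution factor = 12.02 × 3 × 5 × 25.00 × 3.006 = 1.36 × 10⁴.
556 ppb / 1.36 × 10⁴ = 0.0410 ppb.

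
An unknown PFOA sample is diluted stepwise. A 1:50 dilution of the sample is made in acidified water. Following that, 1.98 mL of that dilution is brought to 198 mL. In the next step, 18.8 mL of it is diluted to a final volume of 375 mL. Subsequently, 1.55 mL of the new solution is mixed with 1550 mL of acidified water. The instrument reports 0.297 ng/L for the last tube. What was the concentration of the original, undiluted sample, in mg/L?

29.7 mg/L

Overall dilution factor = 50 × 100 × 19.95 × 1001 = 9.98 × 10⁷.
Original = 0.297 ng/L × 9.98 × 10⁷ = 2.97 × 10⁷ ng/L = 29.7 mg/L.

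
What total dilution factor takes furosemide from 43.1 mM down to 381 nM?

1.13 × 10⁵

Factor = C₀/C_target = 43.1 mM / 381 nM = 1.13 × 10⁵.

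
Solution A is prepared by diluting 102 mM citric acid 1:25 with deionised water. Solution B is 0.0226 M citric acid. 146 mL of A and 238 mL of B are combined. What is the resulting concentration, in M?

C_A = 102 mM / 25 = 4.08 mM.
C_B = 0.0226 M = 22.6 mM.
C_mix = (C_A·V_A + C_B·V_B)/(V_A + V_B) = (4.08×146 + 22.6×238) / 384.0 = 15.6 mM = 0.0156 M.

0.0156 M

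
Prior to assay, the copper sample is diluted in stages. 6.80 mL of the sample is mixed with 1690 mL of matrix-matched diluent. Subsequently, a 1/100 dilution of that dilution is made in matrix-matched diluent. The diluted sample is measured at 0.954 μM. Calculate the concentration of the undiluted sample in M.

0.0238 M

Overall dilution factor = 249.5 × 100 = 2.50 × 10⁴.
Original = 0.954 μM × 2.50 × 10⁴ = 2.38 × 10⁴ μM = 0.0238 M.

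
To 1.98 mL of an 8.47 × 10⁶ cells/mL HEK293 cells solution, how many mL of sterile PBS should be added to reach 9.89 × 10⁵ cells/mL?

15.0 mL

V₂ = C₁V₁/C₂ = 8.47 × 10⁶ × 1.98 / 9.89 × 10⁵ = 17.0 mL.
Diluent to add = V₂ − V₁ = 17.0 − 1.98 = 15.0 mL.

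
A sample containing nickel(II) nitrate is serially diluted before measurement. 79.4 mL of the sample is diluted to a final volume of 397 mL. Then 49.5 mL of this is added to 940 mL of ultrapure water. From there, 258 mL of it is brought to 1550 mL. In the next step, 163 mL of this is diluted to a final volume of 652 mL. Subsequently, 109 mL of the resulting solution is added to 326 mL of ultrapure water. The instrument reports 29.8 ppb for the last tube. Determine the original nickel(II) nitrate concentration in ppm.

286 ppm

Overall dilution factor = 5 × 19.99 × 6.008 × 4 × 3.991 = 9586.
Original = 29.8 ppb × 9586 = 2.86 × 10⁵ ppb = 286 ppm.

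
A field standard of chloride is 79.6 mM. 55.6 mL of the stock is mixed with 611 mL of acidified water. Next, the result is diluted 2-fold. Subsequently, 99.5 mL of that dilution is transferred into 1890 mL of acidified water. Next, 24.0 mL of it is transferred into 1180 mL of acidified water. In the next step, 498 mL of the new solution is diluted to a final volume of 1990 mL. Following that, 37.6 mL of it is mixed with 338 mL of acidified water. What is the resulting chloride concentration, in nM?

Overall dilution factor = 11.99 × 2 × 19.99 × 50.17 × 3.996 × 9.989 = 9.60 × 10⁵.
79.6 mM / 9.60 × 10⁵ = 8.29 × 10⁻⁵ mM = 82.9 nM.

82.9 nM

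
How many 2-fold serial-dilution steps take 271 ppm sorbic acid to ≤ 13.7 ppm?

Need 2ⁿ ≥ 19.8, so n ≥ log(19.8)/log(2) = 4.31.
Minimum whole steps: n = 5.

5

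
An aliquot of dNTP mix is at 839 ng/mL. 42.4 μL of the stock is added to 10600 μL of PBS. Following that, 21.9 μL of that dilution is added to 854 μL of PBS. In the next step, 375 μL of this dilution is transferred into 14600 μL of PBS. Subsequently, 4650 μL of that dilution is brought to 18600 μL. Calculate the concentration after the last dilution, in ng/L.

Overall dilution factor = 251 × 40.00 × 39.93 × 4 = 1.60 × 10⁶.
839 ng/mL / 1.60 × 10⁶ = 5.23 × 10⁻⁴ ng/mL = 0.523 ng/L.

0.523 ng/L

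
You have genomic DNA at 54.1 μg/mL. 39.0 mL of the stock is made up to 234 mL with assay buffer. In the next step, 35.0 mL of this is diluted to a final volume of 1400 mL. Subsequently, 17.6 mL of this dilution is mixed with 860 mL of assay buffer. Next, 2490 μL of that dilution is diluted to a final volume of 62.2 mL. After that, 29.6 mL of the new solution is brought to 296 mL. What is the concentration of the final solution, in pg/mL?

18.1 pg/mL

Overall dilution factor = 6 × 40 × 49.86 × 24.98 × 10 = 2.99 × 10⁶.
54.1 μg/mL / 2.99 × 10⁶ = 1.81 × 10⁻⁵ μg/mL = 18.1 pg/mL.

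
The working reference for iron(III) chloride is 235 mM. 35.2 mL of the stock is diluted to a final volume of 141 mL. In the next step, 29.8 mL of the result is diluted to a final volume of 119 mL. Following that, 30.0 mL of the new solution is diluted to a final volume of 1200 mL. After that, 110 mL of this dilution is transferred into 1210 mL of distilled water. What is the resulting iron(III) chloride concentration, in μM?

Overall dilution factor = 4.006 × 3.993 × 40 × 12 = 7678.
235 mM / 7678 = 0.0306 mM = 30.6 μM.

30.6 μM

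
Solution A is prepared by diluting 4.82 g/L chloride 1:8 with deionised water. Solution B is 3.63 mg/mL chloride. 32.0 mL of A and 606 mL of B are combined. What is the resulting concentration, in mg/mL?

C_A = 4.82 g/L / 8 = 0.603 g/L.
C_B = 3.63 mg/mL = 3.63 g/L.
C_mix = (C_A·V_A + C_B·V_B)/(V_A + V_B) = (0.603×32.0 + 3.63×606) / 638.0 = 3.48 g/L = 3.48 mg/mL.

3.48 mg/mL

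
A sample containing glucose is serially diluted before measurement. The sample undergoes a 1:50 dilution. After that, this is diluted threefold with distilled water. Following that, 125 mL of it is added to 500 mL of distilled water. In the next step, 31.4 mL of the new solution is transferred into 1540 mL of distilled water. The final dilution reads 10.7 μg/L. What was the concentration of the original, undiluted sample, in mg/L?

Overall dilution factor = 50 × 3 × 5 × 50.04 = 3.75 × 10⁴.
Original = 10.7 μg/L × 3.75 × 10⁴ = 4.02 × 10⁵ μg/L = 402 mg/L.

402 mg/L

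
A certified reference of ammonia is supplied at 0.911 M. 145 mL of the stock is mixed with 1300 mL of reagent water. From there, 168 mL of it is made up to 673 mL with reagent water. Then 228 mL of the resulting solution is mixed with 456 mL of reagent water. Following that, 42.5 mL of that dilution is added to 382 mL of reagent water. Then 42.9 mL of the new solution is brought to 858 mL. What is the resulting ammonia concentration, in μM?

Overall dilution factor = 9.966 × 4.006 × 3 × 9.988 × 20 = 2.39 × 10⁴.
0.911 M / 2.39 × 10⁴ = 3.81 × 10⁻⁵ M = 38.1 μM.

38.1 μM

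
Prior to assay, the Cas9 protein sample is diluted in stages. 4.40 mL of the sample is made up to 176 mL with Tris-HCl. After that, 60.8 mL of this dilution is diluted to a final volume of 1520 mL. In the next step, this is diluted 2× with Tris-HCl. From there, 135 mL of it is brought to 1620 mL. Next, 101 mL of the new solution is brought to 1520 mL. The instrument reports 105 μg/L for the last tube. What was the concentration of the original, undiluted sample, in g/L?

Overall dilution factor = 40 × 25 × 2 × 12 × 15.05 = 3.61 × 10⁵.
Original = 105 μg/L × 3.61 × 10⁵ = 3.79 × 10⁷ μg/L = 37.9 g/L.

37.9 g/L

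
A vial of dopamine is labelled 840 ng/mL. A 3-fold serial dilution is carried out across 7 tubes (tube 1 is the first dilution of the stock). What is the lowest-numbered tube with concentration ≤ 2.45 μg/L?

tube 6

Tube n has concentration 840 ng/mL / 3ⁿ.
Need 3ⁿ ≥ 840 ng/mL / 2.45 μg/L = 343, so n ≥ 5.31.
First such tube: n = 6.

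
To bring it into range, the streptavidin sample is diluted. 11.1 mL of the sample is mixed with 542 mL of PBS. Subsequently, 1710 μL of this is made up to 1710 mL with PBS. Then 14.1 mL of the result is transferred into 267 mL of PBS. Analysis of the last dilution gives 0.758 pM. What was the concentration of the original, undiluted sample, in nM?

753 nM

Overall dilution factor = 49.83 × 1000 × 19.94 = 9.93 × 10⁵.
Original = 0.758 pM × 9.93 × 10⁵ = 7.53 × 10⁵ pM = 753 nM.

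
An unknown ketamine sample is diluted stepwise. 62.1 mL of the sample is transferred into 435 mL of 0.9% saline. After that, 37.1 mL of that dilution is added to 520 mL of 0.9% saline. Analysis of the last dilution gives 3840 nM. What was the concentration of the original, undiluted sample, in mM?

Overall dilution factor = 8.005 × 15.02 = 120.
Original = 3840 nM × 120 = 4.62 × 10⁵ nM = 0.462 mM.

0.462 mM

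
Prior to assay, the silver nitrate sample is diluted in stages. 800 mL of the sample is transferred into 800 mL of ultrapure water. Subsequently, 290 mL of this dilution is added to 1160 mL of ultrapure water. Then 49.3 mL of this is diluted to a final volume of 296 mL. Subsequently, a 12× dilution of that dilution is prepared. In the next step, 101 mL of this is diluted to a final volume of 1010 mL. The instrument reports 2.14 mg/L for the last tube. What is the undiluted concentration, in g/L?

Overall dilution factor = 2 × 5 × 6.004 × 12 × 10 = 7205.
Original = 2.14 mg/L × 7205 = 1.54 × 10⁴ mg/L = 15.4 g/L.

15.4 g/L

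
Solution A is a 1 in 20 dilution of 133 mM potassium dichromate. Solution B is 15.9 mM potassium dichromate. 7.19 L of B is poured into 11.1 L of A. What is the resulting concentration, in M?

C_A = 133 mM / 20 = 6.65 mM.
C_mix = (C_A·V_A + C_B·V_B)/(V_A + V_B) = (6.65×11.1 + 15.9×7.19) / 18.29 = 10.3 mM = 0.0103 M.

0.0103 M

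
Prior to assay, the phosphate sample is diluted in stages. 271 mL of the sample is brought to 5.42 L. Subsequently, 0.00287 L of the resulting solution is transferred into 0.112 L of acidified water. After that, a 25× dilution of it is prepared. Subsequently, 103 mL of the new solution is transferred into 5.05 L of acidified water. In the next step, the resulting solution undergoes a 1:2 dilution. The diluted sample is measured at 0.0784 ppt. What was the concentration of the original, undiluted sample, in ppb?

Overall dilution factor = 20 × 40.02 × 25 × 50.03 × 2 = 2.00 × 10⁶.
Original = 0.0784 ppt × 2.00 × 10⁶ = 1.57 × 10⁵ ppt = 157 ppb.

157 ppb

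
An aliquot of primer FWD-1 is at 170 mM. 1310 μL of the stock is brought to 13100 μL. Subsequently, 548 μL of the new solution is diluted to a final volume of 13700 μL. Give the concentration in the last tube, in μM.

680 μM

Overall dilution factor = 10 × 25 = 250.
170 mM / 250 = 0.680 mM = 680 μM.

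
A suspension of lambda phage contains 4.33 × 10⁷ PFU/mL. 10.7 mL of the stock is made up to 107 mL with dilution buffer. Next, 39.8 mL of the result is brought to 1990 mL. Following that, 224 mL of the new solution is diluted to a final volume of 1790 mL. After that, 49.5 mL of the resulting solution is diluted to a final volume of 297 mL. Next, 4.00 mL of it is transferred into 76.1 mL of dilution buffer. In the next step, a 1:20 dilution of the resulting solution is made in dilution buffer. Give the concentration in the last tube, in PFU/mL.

4.51 PFU/mL

Overall dilution factor = 10 × 50 × 7.991 × 6 × 20.02 × 20 = 9.60 × 10⁶.
4.33 × 10⁷ PFU/mL / 9.60 × 10⁶ = 4.51 PFU/mL.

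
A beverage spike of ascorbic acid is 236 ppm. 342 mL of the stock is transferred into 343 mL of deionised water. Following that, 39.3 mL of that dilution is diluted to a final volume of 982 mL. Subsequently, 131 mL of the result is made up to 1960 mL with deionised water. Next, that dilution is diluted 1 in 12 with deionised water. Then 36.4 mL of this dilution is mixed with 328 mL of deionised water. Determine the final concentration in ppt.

2620 ppt

Overall dilution factor = 2.003 × 24.99 × 14.96 × 12 × 10.01 = 9.00 × 10⁴.
236 ppm / 9.00 × 10⁴ = 2.62 × 10⁻³ ppm = 2620 ppt.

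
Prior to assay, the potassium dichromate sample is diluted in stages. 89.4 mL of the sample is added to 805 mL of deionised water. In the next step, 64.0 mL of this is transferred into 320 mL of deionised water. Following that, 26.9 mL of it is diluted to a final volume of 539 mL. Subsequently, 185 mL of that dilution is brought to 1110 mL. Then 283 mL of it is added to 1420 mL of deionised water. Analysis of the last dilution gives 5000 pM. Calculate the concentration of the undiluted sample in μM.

Overall dilution factor = 10.00 × 6 × 20.04 × 6 × 6.018 = 4.34 × 10⁴.
Original = 5000 pM × 4.34 × 10⁴ = 2.17 × 10⁸ pM = 217 μM.

217 μM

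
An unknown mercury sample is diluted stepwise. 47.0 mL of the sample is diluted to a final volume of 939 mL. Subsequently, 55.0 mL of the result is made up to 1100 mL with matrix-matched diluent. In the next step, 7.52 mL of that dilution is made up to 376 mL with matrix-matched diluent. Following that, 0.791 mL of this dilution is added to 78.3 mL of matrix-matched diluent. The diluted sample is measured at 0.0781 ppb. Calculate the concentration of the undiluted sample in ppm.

156 ppm

Overall dilution factor = 19.98 × 20 × 50 × 99.99 = 2.00 × 10⁶.
Original = 0.0781 ppb × 2.00 × 10⁶ = 1.56 × 10⁵ ppb = 156 ppm.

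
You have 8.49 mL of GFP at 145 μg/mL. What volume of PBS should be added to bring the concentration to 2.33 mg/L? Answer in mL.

2.33 mg/L = 2.33 μg/mL.
V₂ = C₁V₁/C₂ = 145 × 8.49 / 2.33 = 528 mL.
Diluent to add = V₂ − V₁ = 528 − 8.49 = 520 mL.

520 mL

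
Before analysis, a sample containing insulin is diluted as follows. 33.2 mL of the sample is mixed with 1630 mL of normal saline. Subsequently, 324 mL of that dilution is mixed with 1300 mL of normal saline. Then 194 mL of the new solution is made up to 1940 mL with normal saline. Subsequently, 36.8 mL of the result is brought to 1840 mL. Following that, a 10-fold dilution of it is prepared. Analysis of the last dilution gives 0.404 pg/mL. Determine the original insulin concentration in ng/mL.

Overall dilution factor = 50.10 × 5.012 × 10 × 50 × 10 = 1.26 × 10⁶.
Original = 0.404 pg/mL × 1.26 × 10⁶ = 5.07 × 10⁵ pg/mL = 507 ng/mL.

507 ng/mL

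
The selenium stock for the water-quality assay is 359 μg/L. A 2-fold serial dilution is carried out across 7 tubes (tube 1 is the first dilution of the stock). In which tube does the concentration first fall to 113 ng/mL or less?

Tube n has concentration 359 μg/L / 2ⁿ.
Need 2ⁿ ≥ 359 μg/L / 113 ng/mL = 3.18, so n ≥ 1.67.
First such tube: n = 2.

tube 2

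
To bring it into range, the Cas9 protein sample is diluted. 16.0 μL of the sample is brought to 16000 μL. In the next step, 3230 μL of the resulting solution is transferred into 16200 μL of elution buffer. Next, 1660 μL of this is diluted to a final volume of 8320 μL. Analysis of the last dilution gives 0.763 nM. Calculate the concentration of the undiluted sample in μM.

23.0 μM

Overall dilution factor = 1000 × 6.015 × 5.012 = 3.01 × 10⁴.
Original = 0.763 nM × 3.01 × 10⁴ = 2.30 × 10⁴ nM = 23.0 μM.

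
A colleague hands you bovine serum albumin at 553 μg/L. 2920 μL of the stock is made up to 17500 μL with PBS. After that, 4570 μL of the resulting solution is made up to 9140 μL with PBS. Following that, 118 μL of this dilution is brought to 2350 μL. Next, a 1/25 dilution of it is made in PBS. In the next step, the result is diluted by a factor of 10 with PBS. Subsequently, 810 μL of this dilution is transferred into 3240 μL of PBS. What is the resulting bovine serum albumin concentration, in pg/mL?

Overall dilution factor = 5.993 × 2 × 19.92 × 25 × 10 × 5 = 2.98 × 10⁵.
553 μg/L / 2.98 × 10⁵ = 1.85 × 10⁻³ μg/L = 1.85 pg/mL.

1.85 pg/mL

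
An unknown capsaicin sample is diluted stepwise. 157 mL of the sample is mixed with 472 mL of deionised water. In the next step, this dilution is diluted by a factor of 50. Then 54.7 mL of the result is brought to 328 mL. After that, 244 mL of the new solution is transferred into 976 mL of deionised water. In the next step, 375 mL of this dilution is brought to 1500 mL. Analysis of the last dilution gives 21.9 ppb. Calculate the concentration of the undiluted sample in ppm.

Overall dilution factor = 4.006 × 50 × 5.996 × 5 × 4 = 2.40 × 10⁴.
Original = 21.9 ppb × 2.40 × 10⁴ = 5.26 × 10⁵ ppb = 526 ppm.

526 ppm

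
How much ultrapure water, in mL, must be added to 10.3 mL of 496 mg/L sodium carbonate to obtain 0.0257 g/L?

0.0257 g/L = 25.7 mg/L.
V₂ = C₁V₁/C₂ = 496 × 10.3 / 25.7 = 199 mL.
Diluent to add = V₂ − V₁ = 199 − 10.3 = 188 mL.

188 mL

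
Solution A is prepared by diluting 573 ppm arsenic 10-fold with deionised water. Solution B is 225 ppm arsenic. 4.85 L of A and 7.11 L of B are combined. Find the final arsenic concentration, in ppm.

C_A = 573 ppm / 10 = 57.3 ppm.
C_mix = (C_A·V_A + C_B·V_B)/(V_A + V_B) = (57.3×4.85 + 225×7.11) / 11.96 = 157 ppm.

157 ppm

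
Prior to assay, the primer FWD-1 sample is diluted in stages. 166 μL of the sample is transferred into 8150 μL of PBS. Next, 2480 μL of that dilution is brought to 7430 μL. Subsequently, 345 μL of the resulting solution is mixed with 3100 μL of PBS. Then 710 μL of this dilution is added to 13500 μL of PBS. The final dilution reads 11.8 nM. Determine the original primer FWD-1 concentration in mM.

0.354 mM

Overall dilution factor = 50.10 × 2.996 × 9.986 × 20.01 = 3.00 × 10⁴.
Original = 11.8 nM × 3.00 × 10⁴ = 3.54 × 10⁵ nM = 0.354 mM.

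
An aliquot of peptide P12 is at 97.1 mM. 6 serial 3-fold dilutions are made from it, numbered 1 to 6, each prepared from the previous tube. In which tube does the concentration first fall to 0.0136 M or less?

tube 2

Tube n has concentration 97.1 mM / 3ⁿ.
Need 3ⁿ ≥ 97.1 mM / 0.0136 M = 7.14, so n ≥ 1.79.
First such tube: n = 2.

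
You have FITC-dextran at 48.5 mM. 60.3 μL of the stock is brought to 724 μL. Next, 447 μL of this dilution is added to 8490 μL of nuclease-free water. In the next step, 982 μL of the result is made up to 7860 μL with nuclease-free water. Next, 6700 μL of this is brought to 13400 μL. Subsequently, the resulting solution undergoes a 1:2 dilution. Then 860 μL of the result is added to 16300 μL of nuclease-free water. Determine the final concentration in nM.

316 nM

Overall dilution factor = 12.01 × 19.99 × 8.004 × 2 × 2 × 19.95 = 1.53 × 10⁵.
48.5 mM / 1.53 × 10⁵ = 3.16 × 10⁻⁴ mM = 316 nM.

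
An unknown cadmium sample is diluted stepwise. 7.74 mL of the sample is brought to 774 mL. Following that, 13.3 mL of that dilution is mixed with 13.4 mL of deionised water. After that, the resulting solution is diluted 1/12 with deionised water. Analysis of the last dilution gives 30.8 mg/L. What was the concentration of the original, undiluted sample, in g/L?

74.2 g/L

Overall dilution factor = 100 × 2.008 × 12 = 2409.
Original = 30.8 mg/L × 2409 = 7.42 × 10⁴ mg/L = 74.2 g/L.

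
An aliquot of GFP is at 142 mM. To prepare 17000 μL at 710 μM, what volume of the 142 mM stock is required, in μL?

85.0 μL

710 μM = 0.710 mM.
V₁ = C₂V₂/C₁ = 0.710 × 17000 / 142 = 85.0 μL.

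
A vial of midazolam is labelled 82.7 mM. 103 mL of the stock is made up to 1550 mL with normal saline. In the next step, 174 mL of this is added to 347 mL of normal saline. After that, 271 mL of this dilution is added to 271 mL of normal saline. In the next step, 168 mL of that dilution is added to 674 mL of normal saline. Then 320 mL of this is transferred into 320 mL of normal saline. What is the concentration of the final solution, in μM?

Overall dilution factor = 15.05 × 2.994 × 2 × 5.012 × 2 = 903.
82.7 mM / 903 = 0.0916 mM = 91.6 μM.

91.6 μM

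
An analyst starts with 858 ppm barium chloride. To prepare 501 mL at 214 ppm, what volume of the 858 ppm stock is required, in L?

V₁ = C₂V₂/C₁ = 214 × 501 / 858 = 125 mL = 0.125 L.

0.125 L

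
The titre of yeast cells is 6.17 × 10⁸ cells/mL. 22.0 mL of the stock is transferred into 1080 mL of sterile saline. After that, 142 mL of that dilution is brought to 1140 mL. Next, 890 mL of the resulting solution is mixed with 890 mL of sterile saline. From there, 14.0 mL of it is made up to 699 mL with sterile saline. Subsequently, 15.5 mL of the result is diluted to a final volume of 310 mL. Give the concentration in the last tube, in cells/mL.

Overall dilution factor = 50.09 × 8.028 × 2 × 49.93 × 20 = 8.03 × 10⁵.
6.17 × 10⁸ cells/mL / 8.03 × 10⁵ = 768 cells/mL.

768 cells/mL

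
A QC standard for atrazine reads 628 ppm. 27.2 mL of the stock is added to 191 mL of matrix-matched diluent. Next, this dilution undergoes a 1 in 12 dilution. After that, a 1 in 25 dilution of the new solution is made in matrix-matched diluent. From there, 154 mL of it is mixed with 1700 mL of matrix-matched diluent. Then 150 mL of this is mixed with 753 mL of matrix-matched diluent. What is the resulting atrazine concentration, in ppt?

3600 ppt

Overall dilution factor = 8.022 × 12 × 25 × 12.04 × 6.020 = 1.74 × 10⁵.
628 ppm / 1.74 × 10⁵ = 3.60 × 10⁻³ ppm = 3600 ppt.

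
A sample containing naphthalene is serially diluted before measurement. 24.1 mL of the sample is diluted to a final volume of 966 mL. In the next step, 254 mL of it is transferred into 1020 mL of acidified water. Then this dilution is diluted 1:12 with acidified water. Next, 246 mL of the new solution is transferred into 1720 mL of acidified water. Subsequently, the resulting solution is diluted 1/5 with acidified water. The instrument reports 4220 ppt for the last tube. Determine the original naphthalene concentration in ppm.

Overall dilution factor = 40.08 × 5.016 × 12 × 7.992 × 5 = 9.64 × 10⁴.
Original = 4220 ppt × 9.64 × 10⁴ = 4.07 × 10⁸ ppt = 407 ppm.

407 ppm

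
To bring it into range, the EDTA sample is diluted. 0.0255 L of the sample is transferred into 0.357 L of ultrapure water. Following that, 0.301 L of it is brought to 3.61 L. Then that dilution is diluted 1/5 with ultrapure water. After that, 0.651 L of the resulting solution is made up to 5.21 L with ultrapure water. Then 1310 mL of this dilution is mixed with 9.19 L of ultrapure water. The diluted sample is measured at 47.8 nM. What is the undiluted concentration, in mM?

2.76 mM

Overall dilution factor = 15 × 11.99 × 5 × 8.003 × 8.015 = 5.77 × 10⁴.
Original = 47.8 nM × 5.77 × 10⁴ = 2.76 × 10⁶ nM = 2.76 mM.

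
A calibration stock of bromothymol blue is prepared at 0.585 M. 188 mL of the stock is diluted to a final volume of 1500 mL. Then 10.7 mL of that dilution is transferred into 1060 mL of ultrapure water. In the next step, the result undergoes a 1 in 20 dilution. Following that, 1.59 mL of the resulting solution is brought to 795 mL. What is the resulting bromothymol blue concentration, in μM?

0.0733 μM

Overall dilution factor = 7.979 × 100.1 × 20 × 500 = 7.98 × 10⁶.
0.585 M / 7.98 × 10⁶ = 7.33 × 10⁻⁸ M = 0.0733 μM.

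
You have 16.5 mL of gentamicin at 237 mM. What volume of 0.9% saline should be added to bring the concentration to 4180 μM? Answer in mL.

919 mL

4180 μM = 4.18 mM.
V₂ = C₁V₁/C₂ = 237 × 16.5 / 4.18 = 936 mL.
Diluent to add = V₂ − V₁ = 936 − 16.5 = 919 mL.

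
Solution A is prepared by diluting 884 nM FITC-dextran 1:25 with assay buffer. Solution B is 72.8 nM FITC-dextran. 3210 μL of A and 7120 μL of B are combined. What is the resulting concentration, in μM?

0.0612 μM

C_A = 884 nM / 25 = 35.4 nM.
C_mix = (C_A·V_A + C_B·V_B)/(V_A + V_B) = (35.4×3210 + 72.8×7120) / 10330 = 61.2 nM = 0.0612 μM.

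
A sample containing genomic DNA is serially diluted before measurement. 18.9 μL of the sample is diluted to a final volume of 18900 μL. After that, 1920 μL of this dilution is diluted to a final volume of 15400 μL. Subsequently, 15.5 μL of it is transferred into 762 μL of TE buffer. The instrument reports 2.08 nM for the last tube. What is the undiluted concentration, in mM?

Overall dilution factor = 1000 × 8.021 × 50.16 = 4.02 × 10⁵.
Original = 2.08 nM × 4.02 × 10⁵ = 8.37 × 10⁵ nM = 0.837 mM.

0.837 mM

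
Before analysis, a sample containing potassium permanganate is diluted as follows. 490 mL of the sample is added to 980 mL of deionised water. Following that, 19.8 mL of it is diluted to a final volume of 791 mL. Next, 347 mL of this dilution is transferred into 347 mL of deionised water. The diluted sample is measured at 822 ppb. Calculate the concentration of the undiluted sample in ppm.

197 ppm

Overall dilution factor = 3 × 39.95 × 2 = 240.
Original = 822 ppb × 240 = 1.97 × 10⁵ ppb = 197 ppm.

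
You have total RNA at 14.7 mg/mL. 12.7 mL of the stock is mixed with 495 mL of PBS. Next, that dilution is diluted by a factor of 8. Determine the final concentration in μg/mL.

46.0 μg/mL

Overall dilution factor = 39.98 × 8 = 320.
14.7 mg/mL / 320 = 0.0460 mg/mL = 46.0 μg/mL.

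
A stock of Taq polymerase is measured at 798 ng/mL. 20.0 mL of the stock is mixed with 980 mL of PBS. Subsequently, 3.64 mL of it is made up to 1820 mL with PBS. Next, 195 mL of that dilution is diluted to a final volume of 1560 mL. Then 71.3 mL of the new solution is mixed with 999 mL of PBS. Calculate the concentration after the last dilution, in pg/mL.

Overall dilution factor = 50 × 500 × 8 × 15.01 = 3.00 × 10⁶.
798 ng/mL / 3.00 × 10⁶ = 2.66 × 10⁻⁴ ng/mL = 0.266 pg/mL.

0.266 pg/mL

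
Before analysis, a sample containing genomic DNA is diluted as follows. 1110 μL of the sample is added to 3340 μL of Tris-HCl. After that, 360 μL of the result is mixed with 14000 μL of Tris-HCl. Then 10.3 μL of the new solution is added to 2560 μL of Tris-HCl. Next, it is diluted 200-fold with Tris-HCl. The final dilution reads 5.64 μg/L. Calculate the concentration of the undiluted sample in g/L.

Overall dilution factor = 4.009 × 39.89 × 249.5 × 200 = 7.98 × 10⁶.
Original = 5.64 μg/L × 7.98 × 10⁶ = 4.50 × 10⁷ μg/L = 45.0 g/L.

45.0 g/L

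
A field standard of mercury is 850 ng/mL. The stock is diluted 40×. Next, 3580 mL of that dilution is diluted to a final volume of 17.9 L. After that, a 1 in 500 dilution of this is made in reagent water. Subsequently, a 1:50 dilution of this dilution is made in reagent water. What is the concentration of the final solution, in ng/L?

0.170 ng/L

Overall dilution factor = 40 × 5 × 500 × 50 = 5.00 × 10⁶.
850 ng/mL / 5.00 × 10⁶ = 1.70 × 10⁻⁴ ng/mL = 0.170 ng/L.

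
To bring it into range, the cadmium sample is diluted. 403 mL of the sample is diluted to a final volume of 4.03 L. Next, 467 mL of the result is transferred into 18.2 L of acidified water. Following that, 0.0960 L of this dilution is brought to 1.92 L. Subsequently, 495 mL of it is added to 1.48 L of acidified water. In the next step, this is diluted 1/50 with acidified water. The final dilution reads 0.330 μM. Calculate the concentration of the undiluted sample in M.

Overall dilution factor = 10 × 39.97 × 20 × 3.990 × 50 = 1.59 × 10⁶.
Original = 0.330 μM × 1.59 × 10⁶ = 5.26 × 10⁵ μM = 0.526 M.

0.526 M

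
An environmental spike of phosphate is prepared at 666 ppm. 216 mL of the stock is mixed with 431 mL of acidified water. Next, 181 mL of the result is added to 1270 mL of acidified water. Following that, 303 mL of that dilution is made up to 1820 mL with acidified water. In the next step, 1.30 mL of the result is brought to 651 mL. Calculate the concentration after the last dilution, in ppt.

9220 ppt

Overall dilution factor = 2.995 × 8.017 × 6.007 × 500.8 = 7.22 × 10⁴.
666 ppm / 7.22 × 10⁴ = 9.22 × 10⁻³ ppm = 9220 ppt.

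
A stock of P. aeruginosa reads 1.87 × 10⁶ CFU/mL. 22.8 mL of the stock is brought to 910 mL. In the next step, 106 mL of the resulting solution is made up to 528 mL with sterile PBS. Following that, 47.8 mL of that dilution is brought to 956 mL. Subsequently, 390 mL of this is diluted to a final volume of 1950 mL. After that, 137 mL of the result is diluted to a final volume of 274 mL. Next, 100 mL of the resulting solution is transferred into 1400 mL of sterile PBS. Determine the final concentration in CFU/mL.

Overall dilution factor = 39.91 × 4.981 × 20 × 5 × 2 × 15 = 5.96 × 10⁵.
1.87 × 10⁶ CFU/mL / 5.96 × 10⁵ = 3.14 CFU/mL.

3.14 CFU/mL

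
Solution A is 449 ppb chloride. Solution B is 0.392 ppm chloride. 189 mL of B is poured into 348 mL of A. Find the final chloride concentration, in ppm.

0.429 ppm

C_B = 0.392 ppm = 392 ppb.
C_mix = (C_A·V_A + C_B·V_B)/(V_A + V_B) = (449×348 + 392×189) / 537.0 = 429 ppb = 0.429 ppm.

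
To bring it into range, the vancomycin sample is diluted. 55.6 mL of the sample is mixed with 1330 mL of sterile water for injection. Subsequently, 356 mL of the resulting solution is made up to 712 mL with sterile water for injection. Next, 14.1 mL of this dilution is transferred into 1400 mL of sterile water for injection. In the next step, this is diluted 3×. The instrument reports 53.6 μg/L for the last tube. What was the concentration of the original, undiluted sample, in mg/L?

Overall dilution factor = 24.92 × 2 × 100.3 × 3 = 1.50 × 10⁴.
Original = 53.6 μg/L × 1.50 × 10⁴ = 8.04 × 10⁵ μg/L = 804 mg/L.

804 mg/L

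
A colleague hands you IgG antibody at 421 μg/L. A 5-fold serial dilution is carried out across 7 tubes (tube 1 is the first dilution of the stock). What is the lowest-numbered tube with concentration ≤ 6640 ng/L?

Tube n has concentration 421 μg/L / 5ⁿ.
Need 5ⁿ ≥ 421 μg/L / 6640 ng/L = 63.4, so n ≥ 2.58.
First such tube: n = 3.

tube 3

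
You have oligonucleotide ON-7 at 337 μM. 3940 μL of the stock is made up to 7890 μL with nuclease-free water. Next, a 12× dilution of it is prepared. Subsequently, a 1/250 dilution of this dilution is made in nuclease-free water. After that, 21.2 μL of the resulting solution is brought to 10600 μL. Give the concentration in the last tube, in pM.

Overall dilution factor = 2.003 × 12 × 250 × 500 = 3.00 × 10⁶.
337 μM / 3.00 × 10⁶ = 1.12 × 10⁻⁴ μM = 112 pM.

112 pM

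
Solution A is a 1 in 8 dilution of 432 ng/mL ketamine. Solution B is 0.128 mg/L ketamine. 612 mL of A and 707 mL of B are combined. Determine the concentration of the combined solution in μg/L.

C_A = 432 ng/mL / 8 = 54.0 ng/mL.
C_B = 0.128 mg/L = 128 ng/mL.
C_mix = (C_A·V_A + C_B·V_B)/(V_A + V_B) = (54.0×612 + 128×707) / 1319 = 93.7 ng/mL = 93.7 μg/L.

93.7 μg/L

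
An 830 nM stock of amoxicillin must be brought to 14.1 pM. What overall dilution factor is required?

5.89 × 10⁴

Factor = C₀/C_target = 830 nM / 14.1 pM = 5.89 × 10⁴.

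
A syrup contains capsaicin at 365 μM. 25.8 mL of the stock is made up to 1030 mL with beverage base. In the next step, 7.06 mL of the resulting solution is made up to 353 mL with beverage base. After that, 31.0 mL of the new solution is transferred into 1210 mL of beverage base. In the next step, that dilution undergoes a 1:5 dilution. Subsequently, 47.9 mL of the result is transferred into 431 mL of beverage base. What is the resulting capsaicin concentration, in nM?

0.0914 nM

Overall dilution factor = 39.92 × 50 × 40.03 × 5 × 9.998 = 3.99 × 10⁶.
365 μM / 3.99 × 10⁶ = 9.14 × 10⁻⁵ μM = 0.0914 nM.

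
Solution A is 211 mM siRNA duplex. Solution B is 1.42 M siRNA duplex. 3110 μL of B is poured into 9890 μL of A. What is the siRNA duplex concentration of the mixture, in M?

C_B = 1.42 M = 1420 mM.
C_mix = (C_A·V_A + C_B·V_B)/(V_A + V_B) = (211×9890 + 1420×3110) / 13000 = 500 mM = 0.500 M.

0.500 M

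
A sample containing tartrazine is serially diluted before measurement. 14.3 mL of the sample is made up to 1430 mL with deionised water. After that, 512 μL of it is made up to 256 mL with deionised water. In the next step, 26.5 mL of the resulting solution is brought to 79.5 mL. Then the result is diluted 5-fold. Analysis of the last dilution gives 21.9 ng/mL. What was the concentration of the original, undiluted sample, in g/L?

Overall dilution factor = 100 × 500 × 3 × 5 = 7.50 × 10⁵.
Original = 21.9 ng/mL × 7.50 × 10⁵ = 1.64 × 10⁷ ng/mL = 16.4 g/L.

16.4 g/L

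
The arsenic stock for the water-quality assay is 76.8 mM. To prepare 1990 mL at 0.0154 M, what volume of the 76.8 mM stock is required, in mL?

399 mL

0.0154 M = 15.4 mM.
V₁ = C₂V₂/C₁ = 15.4 × 1990 / 76.8 = 399 mL.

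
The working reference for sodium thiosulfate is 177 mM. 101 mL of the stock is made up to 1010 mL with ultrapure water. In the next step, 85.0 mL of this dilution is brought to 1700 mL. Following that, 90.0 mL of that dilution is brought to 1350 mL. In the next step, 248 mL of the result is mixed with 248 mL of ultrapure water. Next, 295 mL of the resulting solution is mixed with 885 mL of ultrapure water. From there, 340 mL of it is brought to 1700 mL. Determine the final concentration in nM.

1470 nM

Overall dilution factor = 10 × 20 × 15 × 2 × 4 × 5 = 1.20 × 10⁵.
177 mM / 1.20 × 10⁵ = 1.47 × 10⁻³ mM = 1470 nM.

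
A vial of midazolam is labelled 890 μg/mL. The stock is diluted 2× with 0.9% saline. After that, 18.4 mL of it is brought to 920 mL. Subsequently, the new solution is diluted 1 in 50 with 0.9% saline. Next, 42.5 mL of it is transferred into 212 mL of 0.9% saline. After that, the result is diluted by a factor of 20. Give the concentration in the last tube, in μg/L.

1.49 μg/L

Overall dilution factor = 2 × 50 × 50 × 5.988 × 20 = 5.99 × 10⁵.
890 μg/mL / 5.99 × 10⁵ = 1.49 × 10⁻³ μg/mL = 1.49 μg/L.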